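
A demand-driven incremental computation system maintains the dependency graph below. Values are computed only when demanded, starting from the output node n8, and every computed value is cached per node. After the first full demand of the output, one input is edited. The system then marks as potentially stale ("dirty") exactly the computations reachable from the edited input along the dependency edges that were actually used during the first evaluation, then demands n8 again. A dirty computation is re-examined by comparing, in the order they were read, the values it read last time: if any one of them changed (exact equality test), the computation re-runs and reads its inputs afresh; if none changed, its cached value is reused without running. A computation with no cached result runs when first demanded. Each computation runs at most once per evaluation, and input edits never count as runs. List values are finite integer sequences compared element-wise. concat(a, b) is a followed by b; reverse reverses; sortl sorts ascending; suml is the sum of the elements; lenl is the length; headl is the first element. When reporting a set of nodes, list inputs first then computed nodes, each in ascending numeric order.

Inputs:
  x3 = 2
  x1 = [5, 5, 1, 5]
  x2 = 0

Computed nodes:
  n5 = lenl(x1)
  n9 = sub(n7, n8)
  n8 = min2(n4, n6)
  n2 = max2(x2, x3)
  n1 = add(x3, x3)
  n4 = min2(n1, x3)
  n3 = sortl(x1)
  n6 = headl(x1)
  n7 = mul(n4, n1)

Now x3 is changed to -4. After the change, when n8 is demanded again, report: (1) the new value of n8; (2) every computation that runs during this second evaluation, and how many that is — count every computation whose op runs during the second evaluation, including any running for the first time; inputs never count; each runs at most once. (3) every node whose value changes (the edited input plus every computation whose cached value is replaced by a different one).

First evaluation (everything demanded from the output):
  n1 = add(2, 2) = 4
  n4 = min2(4, 2) = 2
  n6 = headl([5, 5, 1, 5]) = 5
  n8 = min2(2, 5) = 2

Propagation after the edit:
  n1: runs — x3 2->-4; x3 2->-4; result -8.
  n4: runs — n1 4->-8; x3 2->-4; result -8.
  n8: runs — n4 2->-8; result -8.

New value of n8: -8.
Computations that run: n1, n4, n8 — 3 in total.
Values that change: x3, n1, n4, n8.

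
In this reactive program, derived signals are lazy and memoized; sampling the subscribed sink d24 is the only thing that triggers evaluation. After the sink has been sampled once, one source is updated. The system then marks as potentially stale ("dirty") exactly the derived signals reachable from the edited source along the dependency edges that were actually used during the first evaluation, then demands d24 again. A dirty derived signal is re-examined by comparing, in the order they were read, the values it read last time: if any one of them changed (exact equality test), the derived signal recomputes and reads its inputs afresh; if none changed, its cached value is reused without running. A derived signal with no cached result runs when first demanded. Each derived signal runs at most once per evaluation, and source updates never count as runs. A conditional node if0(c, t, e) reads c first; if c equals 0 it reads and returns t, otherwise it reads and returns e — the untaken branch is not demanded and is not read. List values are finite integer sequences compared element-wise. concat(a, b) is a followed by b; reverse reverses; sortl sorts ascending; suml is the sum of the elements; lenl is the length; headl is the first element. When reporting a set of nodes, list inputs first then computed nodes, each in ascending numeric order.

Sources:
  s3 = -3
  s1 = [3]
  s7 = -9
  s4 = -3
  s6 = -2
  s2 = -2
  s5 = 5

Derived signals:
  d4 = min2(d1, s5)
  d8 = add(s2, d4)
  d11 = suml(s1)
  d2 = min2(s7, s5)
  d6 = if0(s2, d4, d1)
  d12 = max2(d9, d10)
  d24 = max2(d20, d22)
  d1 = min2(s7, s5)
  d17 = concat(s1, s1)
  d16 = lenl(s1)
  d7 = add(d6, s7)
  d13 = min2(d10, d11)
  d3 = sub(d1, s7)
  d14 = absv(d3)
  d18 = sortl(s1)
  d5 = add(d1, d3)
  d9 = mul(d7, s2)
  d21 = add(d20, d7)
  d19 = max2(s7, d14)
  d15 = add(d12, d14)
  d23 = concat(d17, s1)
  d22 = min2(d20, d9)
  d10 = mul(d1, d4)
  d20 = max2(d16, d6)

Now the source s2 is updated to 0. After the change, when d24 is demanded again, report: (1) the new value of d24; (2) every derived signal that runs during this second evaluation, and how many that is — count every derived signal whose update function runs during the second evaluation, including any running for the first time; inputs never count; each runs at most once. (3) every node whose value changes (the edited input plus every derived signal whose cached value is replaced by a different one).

First demand of the output computes:
  d1 = min2(-9, 5) = -9
  d6 = if0(s2=-2 -> else branch d1) = -9
  d7 = add(-9, -9) = -18
  d9 = mul(-18, -2) = 36
  d16 = lenl([3]) = 1
  d20 = max2(1, -9) = 1
  d22 = min2(1, 36) = 1
  d24 = max2(1, 1) = 1

After the edit, cleaning proceeds:
  d4: had never run; runs now, result -9.
  d6: a read changed (s2 -2->0) — executes, giving -9 — identical to its old value.
  d7: dirty, but its reads are unchanged (d6 unchanged, s7 unchanged); cached -18 stands.
  d9: a read changed (s2 -2->0) — executes, giving 0.
  d20: dirty, but its reads are unchanged (d16 unchanged, d6 unchanged); cached 1 stands.
  d22: a read changed (d9 36->0) — executes, giving 0.
  d24: a read changed (d22 1->0) — executes, giving 1 — identical to its old value.

Note the branch switch — d4 had no cache and runs now for the first time.

Demanding d24 again yields 1.
5 derived signals run: d4, d6, d9, d22, d24.
The nodes whose values change: s2, d9, d22.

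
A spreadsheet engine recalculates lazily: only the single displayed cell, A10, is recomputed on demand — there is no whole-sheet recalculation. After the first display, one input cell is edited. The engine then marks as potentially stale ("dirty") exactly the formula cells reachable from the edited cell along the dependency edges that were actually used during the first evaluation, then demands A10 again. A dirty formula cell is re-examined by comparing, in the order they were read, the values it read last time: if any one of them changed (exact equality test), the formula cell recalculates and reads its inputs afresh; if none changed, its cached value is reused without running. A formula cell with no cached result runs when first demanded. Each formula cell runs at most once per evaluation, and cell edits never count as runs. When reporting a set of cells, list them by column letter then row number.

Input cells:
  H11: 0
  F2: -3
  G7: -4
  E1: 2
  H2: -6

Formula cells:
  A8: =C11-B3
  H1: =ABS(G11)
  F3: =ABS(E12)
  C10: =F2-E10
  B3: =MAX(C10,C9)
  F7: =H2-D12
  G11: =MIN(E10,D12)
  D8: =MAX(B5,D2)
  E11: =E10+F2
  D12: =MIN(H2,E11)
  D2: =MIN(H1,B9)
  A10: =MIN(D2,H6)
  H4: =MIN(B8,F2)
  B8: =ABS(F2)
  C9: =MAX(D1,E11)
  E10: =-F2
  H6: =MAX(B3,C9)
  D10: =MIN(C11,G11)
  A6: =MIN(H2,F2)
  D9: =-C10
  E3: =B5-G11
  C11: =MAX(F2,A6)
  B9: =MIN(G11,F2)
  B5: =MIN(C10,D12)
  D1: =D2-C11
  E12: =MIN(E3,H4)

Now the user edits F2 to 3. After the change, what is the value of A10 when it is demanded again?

New value of A10: -6.
Key observation: the cutoff stops propagation at D12 — its inputs' values are unchanged, so it reuses its cache.

First evaluation (everything demanded from the output):
  A6 = MIN(-6, -3) = -6
  C11 = MAX(-3, -6) = -3
  E10 = -(-3) = 3
  C10 = -3 - 3 = -6
  E11 = 3 + -3 = 0
  D12 = MIN(-6, 0) = -6
  G11 = MIN(3, -6) = -6
  B9 = MIN(-6, -3) = -6
  H1 = ABS(-6) = 6
  D2 = MIN(6, -6) = -6
  D1 = -6 - -3 = -3
  C9 = MAX(-3, 0) = 0
  B3 = MAX(-6, 0) = 0
  H6 = MAX(0, 0) = 0
  A10 = MIN(-6, 0) = -6

Propagation after the edit:
  A6: runs — F2 -3->3; result -6 (same value as before).
  C11: runs — F2 -3->3; result 3.
  E10: runs — F2 -3->3; result -3.
  C10: runs — F2 -3->3; E10 3->-3; result 6.
  E11: runs — E10 3->-3; F2 -3->3; result 0 (same value as before).
  D12: checked — values it read are unchanged (H2 unchanged, E11 unchanged); reused cached -6 without running.
  G11: runs — E10 3->-3; result -6 (same value as before).
  B9: runs — F2 -3->3; result -6 (same value as before).
  H1: checked — values it read are unchanged (G11 unchanged); reused cached 6 without running.
  D2: checked — values it read are unchanged (H1 unchanged, B9 unchanged); reused cached -6 without running.
  D1: runs — C11 -3->3; result -9.
  C9: runs — D1 -3->-9; result 0 (same value as before).
  B3: runs — C10 -6->6; result 6.
  H6: runs — B3 0->6; result 6.
  A10: runs — H6 0->6; result -6 (same value as before).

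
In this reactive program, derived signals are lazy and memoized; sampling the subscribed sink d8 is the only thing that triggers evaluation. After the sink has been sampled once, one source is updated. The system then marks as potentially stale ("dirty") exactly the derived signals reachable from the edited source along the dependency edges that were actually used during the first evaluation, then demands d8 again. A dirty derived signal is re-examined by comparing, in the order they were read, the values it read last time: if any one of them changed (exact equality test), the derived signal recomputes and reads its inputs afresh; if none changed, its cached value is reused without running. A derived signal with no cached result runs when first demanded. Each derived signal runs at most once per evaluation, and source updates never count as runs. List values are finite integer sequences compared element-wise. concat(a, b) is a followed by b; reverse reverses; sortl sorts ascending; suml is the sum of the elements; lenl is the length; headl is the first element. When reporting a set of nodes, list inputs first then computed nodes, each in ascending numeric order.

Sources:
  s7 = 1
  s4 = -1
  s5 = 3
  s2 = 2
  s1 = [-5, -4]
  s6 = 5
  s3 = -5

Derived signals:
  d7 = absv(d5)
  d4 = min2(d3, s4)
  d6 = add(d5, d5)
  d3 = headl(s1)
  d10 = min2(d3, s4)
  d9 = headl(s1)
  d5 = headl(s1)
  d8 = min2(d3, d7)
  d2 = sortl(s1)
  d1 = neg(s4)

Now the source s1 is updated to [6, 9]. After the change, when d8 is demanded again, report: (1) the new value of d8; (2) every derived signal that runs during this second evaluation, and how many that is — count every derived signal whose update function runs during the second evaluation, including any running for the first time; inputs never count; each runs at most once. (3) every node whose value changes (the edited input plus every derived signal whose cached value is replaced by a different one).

Demanding d8 again yields 6.
4 derived signals run: d3, d5, d7, d8.
The nodes whose values change: s1, d3, d5, d7, d8.

First demand of the output computes:
  d3 = headl([-5, -4]) = -5
  d5 = headl([-5, -4]) = -5
  d7 = absv(-5) = 5
  d8 = min2(-5, 5) = -5

After the edit, cleaning proceeds:
  d3: a read changed (s1 [-5, -4]->[6, 9]) — executes, giving 6.
  d5: a read changed (s1 [-5, -4]->[6, 9]) — executes, giving 6.
  d7: a read changed (d5 -5->6) — executes, giving 6.
  d8: a read changed (d3 -5->6; d7 5->6) — executes, giving 6.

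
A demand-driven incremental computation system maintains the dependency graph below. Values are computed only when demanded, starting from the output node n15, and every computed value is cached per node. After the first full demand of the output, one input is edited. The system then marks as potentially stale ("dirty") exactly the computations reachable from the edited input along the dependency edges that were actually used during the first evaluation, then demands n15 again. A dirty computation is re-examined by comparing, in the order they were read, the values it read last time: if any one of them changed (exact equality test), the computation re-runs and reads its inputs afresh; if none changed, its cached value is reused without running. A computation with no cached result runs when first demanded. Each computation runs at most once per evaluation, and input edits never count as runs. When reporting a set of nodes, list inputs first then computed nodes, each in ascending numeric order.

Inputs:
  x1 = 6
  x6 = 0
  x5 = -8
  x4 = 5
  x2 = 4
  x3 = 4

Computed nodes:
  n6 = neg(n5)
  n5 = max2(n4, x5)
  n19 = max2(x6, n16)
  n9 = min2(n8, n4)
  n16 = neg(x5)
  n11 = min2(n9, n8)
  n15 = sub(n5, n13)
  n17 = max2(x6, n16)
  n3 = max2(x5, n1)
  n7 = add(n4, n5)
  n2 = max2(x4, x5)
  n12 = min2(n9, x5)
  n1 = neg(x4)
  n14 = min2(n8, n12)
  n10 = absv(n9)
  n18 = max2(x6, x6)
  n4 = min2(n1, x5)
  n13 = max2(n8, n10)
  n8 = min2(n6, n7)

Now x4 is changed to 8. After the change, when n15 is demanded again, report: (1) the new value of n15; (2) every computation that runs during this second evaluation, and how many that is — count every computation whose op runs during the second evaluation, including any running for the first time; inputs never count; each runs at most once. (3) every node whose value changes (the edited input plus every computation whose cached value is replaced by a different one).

First evaluation (everything demanded from the output):
  n1 = neg(5) = -5
  n4 = min2(-5, -8) = -8
  n5 = max2(-8, -8) = -8
  n6 = neg(-8) = 8
  n7 = add(-8, -8) = -16
  n8 = min2(8, -16) = -16
  n9 = min2(-16, -8) = -16
  n10 = absv(-16) = 16
  n13 = max2(-16, 16) = 16
  n15 = sub(-8, 16) = -24

Propagation after the edit:
  n1: runs — x4 5->8; result -8.
  n4: runs — n1 -5->-8; result -8 (same value as before).
  n5: checked — values it read are unchanged (n4 unchanged, x5 unchanged); reused cached -8 without running.
  n6: checked — values it read are unchanged (n5 unchanged); reused cached 8 without running.
  n7: checked — values it read are unchanged (n4 unchanged, n5 unchanged); reused cached -16 without running.
  n8: checked — values it read are unchanged (n6 unchanged, n7 unchanged); reused cached -16 without running.
  n9: checked — values it read are unchanged (n8 unchanged, n4 unchanged); reused cached -16 without running.
  n10: checked — values it read are unchanged (n9 unchanged); reused cached 16 without running.
  n13: checked — values it read are unchanged (n8 unchanged, n10 unchanged); reused cached 16 without running.
  n15: checked — values it read are unchanged (n5 unchanged, n13 unchanged); reused cached -24 without running.

Key observation: the change is absorbed at n4 — it re-runs but produces the same value, and the output's value is unchanged.

New value of n15: -24.
Computations that run: n1, n4 — 2 in total.
Values that change: x4, n1.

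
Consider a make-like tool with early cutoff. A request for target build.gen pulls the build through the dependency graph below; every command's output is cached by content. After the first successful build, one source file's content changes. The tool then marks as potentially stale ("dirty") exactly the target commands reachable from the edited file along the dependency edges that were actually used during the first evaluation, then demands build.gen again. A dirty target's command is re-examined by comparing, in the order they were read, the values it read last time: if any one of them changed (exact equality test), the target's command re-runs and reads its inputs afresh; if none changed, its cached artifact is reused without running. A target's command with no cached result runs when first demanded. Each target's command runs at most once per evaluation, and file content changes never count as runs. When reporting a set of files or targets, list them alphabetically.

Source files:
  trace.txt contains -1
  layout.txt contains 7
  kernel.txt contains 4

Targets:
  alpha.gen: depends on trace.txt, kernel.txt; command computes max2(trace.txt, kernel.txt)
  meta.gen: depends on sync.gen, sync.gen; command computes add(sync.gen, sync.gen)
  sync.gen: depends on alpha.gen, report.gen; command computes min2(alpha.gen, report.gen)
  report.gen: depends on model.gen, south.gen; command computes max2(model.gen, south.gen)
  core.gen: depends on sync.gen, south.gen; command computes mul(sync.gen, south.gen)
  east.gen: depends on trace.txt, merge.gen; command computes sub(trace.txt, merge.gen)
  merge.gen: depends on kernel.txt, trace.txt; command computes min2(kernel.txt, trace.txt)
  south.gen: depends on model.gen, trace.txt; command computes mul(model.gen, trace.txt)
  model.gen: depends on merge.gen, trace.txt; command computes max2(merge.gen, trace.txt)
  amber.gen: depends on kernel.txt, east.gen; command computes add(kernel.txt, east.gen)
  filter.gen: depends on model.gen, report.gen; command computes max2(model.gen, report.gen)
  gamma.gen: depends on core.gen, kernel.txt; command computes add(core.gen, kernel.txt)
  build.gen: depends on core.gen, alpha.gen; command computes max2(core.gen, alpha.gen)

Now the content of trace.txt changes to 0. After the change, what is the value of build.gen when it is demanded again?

First demand of the output computes:
  alpha.gen = max2(-1, 4) = 4
  merge.gen = min2(4, -1) = -1
  model.gen = max2(-1, -1) = -1
  south.gen = mul(-1, -1) = 1
  report.gen = max2(-1, 1) = 1
  sync.gen = min2(4, 1) = 1
  core.gen = mul(1, 1) = 1
  build.gen = max2(1, 4) = 4

After the edit, cleaning proceeds:
  alpha.gen: a read changed (trace.txt -1->0) — executes, giving 4 — identical to its old value.
  merge.gen: a read changed (trace.txt -1->0) — executes, giving 0.
  model.gen: a read changed (merge.gen -1->0; trace.txt -1->0) — executes, giving 0.
  south.gen: a read changed (model.gen -1->0; trace.txt -1->0) — executes, giving 0.
  report.gen: a read changed (model.gen -1->0; south.gen 1->0) — executes, giving 0.
  sync.gen: a read changed (report.gen 1->0) — executes, giving 0.
  core.gen: a read changed (sync.gen 1->0; south.gen 1->0) — executes, giving 0.
  build.gen: a read changed (core.gen 1->0) — executes, giving 4 — identical to its old value.

Demanding build.gen again yields 4.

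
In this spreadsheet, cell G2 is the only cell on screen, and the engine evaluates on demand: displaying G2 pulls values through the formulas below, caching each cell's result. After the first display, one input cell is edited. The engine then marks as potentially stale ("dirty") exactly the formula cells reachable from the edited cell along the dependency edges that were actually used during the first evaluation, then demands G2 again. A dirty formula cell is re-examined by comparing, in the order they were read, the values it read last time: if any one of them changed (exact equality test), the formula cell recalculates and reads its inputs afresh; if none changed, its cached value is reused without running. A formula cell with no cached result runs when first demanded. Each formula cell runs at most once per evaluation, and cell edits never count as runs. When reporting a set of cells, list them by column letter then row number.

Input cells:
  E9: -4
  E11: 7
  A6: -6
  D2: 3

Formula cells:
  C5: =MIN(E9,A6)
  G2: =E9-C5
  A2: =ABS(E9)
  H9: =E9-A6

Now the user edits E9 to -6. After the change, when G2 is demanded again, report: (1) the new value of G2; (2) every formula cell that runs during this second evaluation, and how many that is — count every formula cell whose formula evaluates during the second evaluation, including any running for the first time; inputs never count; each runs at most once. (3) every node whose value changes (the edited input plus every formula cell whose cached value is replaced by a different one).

Initial pass — values computed on the first demand:
  C5 = MIN(-4, -6) = -6
  G2 = -4 - -6 = 2

Second demand — change propagation:
  C5: re-runs because E9 -4->-6; new result -6 (unchanged).
  G2: re-runs because E9 -4->-6; new result 0.

G2 now evaluates to 0.
Run set: C5, G2 (2 run).
Changed values: E9, G2.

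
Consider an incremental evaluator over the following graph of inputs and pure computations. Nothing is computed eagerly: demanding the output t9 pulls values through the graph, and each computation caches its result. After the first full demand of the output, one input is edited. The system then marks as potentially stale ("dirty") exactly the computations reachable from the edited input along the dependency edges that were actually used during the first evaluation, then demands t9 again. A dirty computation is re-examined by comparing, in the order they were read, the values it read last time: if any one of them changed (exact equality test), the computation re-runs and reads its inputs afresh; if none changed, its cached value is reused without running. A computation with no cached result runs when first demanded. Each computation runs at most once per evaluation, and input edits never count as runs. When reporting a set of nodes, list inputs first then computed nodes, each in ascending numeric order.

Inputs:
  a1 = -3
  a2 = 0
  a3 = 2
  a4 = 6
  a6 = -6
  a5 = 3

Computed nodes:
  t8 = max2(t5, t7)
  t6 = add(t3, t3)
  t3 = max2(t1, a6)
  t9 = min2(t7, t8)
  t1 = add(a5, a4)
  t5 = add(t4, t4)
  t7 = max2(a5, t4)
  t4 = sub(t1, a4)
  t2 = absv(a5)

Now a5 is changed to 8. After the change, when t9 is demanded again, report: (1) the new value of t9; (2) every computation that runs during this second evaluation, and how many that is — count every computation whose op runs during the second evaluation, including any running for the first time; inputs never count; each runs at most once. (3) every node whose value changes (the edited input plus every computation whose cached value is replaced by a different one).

t9 now evaluates to 8.
Run set: t1, t4, t5, t7, t8, t9 (6 run).
Changed values: a5, t1, t4, t5, t7, t8, t9.

Initial pass — values computed on the first demand:
  t1 = add(3, 6) = 9
  t4 = sub(9, 6) = 3
  t5 = add(3, 3) = 6
  t7 = max2(3, 3) = 3
  t8 = max2(6, 3) = 6
  t9 = min2(3, 6) = 3

Second demand — change propagation:
  t1: re-runs because a5 3->8; new result 14.
  t4: re-runs because t1 9->14; new result 8.
  t5: re-runs because t4 3->8; t4 3->8; new result 16.
  t7: re-runs because a5 3->8; t4 3->8; new result 8.
  t8: re-runs because t5 6->16; t7 3->8; new result 16.
  t9: re-runs because t7 3->8; t8 6->16; new result 8.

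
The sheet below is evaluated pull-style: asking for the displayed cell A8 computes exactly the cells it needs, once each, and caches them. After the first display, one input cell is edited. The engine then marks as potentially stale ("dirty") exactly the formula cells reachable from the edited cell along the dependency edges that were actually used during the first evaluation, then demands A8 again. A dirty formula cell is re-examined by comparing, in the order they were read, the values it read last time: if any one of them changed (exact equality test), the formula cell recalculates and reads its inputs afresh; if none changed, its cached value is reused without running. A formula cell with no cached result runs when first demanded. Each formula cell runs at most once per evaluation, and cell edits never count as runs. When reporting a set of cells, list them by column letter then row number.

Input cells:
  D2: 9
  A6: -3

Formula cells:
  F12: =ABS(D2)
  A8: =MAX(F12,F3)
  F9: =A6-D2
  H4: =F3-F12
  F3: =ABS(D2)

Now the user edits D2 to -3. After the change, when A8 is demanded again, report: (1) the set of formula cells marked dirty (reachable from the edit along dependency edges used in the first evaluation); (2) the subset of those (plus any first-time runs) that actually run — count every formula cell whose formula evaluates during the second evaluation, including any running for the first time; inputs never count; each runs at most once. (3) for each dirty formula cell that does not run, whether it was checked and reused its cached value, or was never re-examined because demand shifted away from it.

First demand of the output computes:
  F3 = ABS(9) = 9
  F12 = ABS(9) = 9
  A8 = MAX(9, 9) = 9

After the edit, cleaning proceeds:
  F3: a read changed (D2 9->-3) — executes, giving 3.
  F12: a read changed (D2 9->-3) — executes, giving 3.
  A8: a read changed (F12 9->3; F3 9->3) — executes, giving 3.

The edit dirties: A8, F3, F12.
3 formula cells run: A8, F3, F12.
No dirty formula cell escaped a run.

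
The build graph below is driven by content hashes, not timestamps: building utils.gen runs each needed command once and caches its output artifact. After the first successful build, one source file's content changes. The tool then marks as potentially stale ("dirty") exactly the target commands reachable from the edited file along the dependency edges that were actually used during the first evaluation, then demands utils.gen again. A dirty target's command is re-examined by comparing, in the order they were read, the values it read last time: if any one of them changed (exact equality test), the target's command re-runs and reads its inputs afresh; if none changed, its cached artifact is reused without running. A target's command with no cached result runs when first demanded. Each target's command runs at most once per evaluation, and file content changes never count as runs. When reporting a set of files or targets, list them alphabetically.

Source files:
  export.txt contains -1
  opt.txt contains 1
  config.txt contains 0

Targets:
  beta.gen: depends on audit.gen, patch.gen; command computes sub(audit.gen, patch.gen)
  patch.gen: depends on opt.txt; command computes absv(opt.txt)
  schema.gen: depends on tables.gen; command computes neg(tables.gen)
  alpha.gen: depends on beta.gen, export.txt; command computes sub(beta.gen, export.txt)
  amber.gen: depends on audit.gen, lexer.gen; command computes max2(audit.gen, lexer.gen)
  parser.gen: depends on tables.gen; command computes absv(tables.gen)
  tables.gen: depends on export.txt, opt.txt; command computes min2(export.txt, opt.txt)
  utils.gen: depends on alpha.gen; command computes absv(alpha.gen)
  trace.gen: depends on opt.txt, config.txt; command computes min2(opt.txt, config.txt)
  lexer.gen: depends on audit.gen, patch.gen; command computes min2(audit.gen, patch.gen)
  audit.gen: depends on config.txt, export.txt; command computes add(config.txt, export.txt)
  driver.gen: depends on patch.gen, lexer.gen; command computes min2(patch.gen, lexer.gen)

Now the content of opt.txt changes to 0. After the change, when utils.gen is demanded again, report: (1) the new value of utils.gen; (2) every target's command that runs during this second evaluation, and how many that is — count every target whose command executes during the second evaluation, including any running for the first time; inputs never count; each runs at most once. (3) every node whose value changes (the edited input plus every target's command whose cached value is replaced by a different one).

Initial pass — values computed on the first demand:
  audit.gen = add(0, -1) = -1
  patch.gen = absv(1) = 1
  beta.gen = sub(-1, 1) = -2
  alpha.gen = sub(-2, -1) = -1
  utils.gen = absv(-1) = 1

Second demand — change propagation:
  patch.gen: re-runs because opt.txt 1->0; new result 0.
  beta.gen: re-runs because patch.gen 1->0; new result -1.
  alpha.gen: re-runs because beta.gen -2->-1; new result 0.
  utils.gen: re-runs because alpha.gen -1->0; new result 0.

utils.gen now evaluates to 0.
Run set: alpha.gen, beta.gen, patch.gen, utils.gen (4 run).
Changed values: alpha.gen, beta.gen, opt.txt, patch.gen, utils.gen.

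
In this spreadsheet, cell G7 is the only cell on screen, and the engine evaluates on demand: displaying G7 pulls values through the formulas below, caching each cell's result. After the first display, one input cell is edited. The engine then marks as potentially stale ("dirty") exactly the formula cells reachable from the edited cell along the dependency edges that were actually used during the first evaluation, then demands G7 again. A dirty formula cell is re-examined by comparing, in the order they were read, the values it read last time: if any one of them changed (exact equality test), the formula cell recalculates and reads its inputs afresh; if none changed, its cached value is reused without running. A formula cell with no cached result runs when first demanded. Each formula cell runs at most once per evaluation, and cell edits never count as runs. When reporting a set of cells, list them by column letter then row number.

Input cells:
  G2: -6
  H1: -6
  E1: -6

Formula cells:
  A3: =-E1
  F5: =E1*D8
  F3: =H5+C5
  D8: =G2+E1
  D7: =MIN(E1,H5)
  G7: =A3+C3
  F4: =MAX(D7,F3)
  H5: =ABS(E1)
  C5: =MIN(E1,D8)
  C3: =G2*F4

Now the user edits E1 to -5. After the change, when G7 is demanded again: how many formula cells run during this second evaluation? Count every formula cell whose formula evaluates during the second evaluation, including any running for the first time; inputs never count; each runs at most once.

Run set: A3, C3, C5, D7, D8, F3, F4, G7, H5 (9 run).

Initial pass — values computed on the first demand:
  A3 = -(-6) = 6
  D8 = -6 + -6 = -12
  C5 = MIN(-6, -12) = -12
  H5 = ABS(-6) = 6
  D7 = MIN(-6, 6) = -6
  F3 = 6 + -12 = -6
  F4 = MAX(-6, -6) = -6
  C3 = -6 * -6 = 36
  G7 = 6 + 36 = 42

Second demand — change propagation:
  A3: re-runs because E1 -6->-5; new result 5.
  D8: re-runs because E1 -6->-5; new result -11.
  C5: re-runs because E1 -6->-5; D8 -12->-11; new result -11.
  H5: re-runs because E1 -6->-5; new result 5.
  D7: re-runs because E1 -6->-5; H5 6->5; new result -5.
  F3: re-runs because H5 6->5; C5 -12->-11; new result -6 (unchanged).
  F4: re-runs because D7 -6->-5; new result -5.
  C3: re-runs because F4 -6->-5; new result 30.
  G7: re-runs because A3 6->5; C3 36->30; new result 35.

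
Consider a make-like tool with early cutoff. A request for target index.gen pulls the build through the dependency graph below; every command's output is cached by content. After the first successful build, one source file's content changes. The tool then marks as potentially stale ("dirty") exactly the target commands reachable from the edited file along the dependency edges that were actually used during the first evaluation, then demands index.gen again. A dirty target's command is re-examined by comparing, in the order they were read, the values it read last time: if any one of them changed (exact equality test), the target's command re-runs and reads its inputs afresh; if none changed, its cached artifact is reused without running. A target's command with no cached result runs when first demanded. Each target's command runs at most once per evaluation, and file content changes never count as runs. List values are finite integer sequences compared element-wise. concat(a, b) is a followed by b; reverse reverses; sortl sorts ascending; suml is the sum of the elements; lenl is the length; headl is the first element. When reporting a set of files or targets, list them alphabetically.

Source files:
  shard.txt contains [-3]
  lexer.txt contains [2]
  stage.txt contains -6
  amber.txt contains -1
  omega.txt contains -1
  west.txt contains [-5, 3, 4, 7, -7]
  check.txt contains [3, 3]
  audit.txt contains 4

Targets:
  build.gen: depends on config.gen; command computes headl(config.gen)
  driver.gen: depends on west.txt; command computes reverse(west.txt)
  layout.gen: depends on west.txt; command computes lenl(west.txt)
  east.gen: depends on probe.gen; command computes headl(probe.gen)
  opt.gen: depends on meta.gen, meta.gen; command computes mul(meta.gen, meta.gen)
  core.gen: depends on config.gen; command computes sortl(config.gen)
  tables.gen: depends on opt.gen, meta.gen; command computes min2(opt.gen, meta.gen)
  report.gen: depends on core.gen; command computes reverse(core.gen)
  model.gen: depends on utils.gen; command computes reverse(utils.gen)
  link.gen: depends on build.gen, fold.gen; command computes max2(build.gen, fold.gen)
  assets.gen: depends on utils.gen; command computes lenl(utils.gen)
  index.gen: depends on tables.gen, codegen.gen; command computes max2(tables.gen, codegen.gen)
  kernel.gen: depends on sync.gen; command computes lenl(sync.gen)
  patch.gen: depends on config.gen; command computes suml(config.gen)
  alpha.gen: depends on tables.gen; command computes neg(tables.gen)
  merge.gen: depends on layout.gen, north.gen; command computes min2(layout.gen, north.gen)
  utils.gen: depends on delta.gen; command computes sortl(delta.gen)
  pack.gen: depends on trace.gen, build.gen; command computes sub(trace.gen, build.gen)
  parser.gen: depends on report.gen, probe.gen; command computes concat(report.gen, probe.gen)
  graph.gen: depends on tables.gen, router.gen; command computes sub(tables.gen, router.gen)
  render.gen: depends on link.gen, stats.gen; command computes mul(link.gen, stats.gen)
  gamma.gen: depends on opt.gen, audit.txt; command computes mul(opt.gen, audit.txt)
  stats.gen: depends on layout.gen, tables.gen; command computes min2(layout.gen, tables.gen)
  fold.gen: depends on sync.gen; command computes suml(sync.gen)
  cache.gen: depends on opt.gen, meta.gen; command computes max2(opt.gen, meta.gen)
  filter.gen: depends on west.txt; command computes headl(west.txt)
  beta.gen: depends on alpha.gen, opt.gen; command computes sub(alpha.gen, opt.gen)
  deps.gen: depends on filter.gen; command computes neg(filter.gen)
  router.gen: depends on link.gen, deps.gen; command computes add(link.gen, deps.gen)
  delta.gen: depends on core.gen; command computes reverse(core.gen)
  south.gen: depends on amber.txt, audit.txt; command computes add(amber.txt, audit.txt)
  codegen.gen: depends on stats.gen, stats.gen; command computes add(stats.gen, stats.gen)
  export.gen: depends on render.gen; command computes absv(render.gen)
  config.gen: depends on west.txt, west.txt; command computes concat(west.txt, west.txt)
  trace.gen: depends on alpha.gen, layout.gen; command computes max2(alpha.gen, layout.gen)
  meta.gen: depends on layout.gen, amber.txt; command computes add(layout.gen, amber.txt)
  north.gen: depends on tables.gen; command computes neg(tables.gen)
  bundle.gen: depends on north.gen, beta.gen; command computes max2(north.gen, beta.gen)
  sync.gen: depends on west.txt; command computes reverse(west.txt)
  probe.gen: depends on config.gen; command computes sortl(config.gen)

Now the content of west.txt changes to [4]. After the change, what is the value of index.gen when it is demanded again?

Demanding index.gen again yields 0.

First demand of the output computes:
  layout.gen = lenl([-5, 3, 4, 7, -7]) = 5
  meta.gen = add(5, -1) = 4
  opt.gen = mul(4, 4) = 16
  tables.gen = min2(16, 4) = 4
  stats.gen = min2(5, 4) = 4
  codegen.gen = add(4, 4) = 8
  index.gen = max2(4, 8) = 8

After the edit, cleaning proceeds:
  layout.gen: a read changed (west.txt [-5, 3, 4, 7, -7]->[4]) — executes, giving 1.
  meta.gen: a read changed (layout.gen 5->1) — executes, giving 0.
  opt.gen: a read changed (meta.gen 4->0; meta.gen 4->0) — executes, giving 0.
  tables.gen: a read changed (opt.gen 16->0; meta.gen 4->0) — executes, giving 0.
  stats.gen: a read changed (layout.gen 5->1; tables.gen 4->0) — executes, giving 0.
  codegen.gen: a read changed (stats.gen 4->0; stats.gen 4->0) — executes, giving 0.
  index.gen: a read changed (tables.gen 4->0; codegen.gen 8->0) — executes, giving 0.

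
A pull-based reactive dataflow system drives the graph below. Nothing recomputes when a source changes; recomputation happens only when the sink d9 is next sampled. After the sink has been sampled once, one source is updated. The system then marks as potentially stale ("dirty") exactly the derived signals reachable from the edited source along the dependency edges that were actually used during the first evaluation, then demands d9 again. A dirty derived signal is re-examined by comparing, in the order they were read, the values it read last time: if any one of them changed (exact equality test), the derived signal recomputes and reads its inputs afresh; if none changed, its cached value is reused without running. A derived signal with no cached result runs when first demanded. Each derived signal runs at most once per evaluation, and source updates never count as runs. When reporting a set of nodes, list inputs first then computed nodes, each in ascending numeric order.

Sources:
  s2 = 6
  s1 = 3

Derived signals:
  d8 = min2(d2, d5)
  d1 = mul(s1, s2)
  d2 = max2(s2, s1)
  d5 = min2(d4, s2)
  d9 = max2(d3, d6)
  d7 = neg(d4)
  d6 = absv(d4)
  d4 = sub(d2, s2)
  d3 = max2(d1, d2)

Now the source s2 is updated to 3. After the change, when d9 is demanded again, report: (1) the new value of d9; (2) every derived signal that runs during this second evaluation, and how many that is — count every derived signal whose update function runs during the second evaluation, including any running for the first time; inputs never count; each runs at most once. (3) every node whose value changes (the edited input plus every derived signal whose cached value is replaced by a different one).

First evaluation (everything demanded from the output):
  d1 = mul(3, 6) = 18
  d2 = max2(6, 3) = 6
  d3 = max2(18, 6) = 18
  d4 = sub(6, 6) = 0
  d6 = absv(0) = 0
  d9 = max2(18, 0) = 18

Propagation after the edit:
  d1: runs — s2 6->3; result 9.
  d2: runs — s2 6->3; result 3.
  d3: runs — d1 18->9; d2 6->3; result 9.
  d4: runs — d2 6->3; s2 6->3; result 0 (same value as before).
  d6: checked — values it read are unchanged (d4 unchanged); reused cached 0 without running.
  d9: runs — d3 18->9; result 9.

Key observation: the cutoff stops propagation at d6 — its inputs' values are unchanged, so it reuses its cache.

New value of d9: 9.
Derived signals that run: d1, d2, d3, d4, d9 — 5 in total.
Values that change: s2, d1, d2, d3, d9.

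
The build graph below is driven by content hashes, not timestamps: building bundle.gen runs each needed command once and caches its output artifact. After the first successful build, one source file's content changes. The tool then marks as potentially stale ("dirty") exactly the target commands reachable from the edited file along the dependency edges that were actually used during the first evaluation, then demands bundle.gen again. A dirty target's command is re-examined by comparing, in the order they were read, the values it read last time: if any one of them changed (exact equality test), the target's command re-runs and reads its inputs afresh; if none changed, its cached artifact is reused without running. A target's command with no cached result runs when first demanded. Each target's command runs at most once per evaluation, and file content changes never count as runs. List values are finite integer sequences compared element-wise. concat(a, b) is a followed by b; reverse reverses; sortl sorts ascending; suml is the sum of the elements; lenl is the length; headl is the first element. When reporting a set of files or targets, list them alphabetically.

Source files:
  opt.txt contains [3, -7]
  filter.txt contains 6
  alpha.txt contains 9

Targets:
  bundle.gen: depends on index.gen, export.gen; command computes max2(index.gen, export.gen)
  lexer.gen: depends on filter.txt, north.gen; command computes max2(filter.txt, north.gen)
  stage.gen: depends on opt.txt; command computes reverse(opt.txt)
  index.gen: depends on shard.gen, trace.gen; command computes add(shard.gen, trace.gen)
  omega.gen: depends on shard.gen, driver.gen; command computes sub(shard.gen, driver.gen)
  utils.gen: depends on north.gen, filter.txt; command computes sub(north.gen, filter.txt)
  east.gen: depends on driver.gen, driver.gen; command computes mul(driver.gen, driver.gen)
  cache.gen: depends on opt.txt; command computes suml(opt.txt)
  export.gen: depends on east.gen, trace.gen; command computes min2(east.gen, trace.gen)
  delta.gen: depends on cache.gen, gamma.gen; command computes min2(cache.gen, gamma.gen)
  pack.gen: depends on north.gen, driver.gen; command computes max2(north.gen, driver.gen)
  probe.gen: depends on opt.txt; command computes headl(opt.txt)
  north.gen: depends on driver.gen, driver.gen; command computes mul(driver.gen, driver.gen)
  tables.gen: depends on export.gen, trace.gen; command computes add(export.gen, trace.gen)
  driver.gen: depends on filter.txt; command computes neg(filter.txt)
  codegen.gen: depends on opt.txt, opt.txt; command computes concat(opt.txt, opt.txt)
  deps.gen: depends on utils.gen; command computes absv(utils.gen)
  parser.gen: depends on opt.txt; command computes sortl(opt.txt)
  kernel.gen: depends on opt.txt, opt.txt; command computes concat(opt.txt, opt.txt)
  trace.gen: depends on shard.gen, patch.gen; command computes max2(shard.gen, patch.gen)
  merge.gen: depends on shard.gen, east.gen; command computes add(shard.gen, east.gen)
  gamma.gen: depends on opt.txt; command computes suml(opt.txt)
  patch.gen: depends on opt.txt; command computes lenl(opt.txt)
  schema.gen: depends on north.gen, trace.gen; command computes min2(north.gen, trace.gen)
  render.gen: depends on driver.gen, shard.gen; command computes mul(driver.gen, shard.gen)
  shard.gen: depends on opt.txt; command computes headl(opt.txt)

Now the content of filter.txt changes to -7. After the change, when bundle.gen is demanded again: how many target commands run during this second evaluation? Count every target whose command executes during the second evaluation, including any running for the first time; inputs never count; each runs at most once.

Run set: driver.gen, east.gen, export.gen (3 run).
The important point: export.gen recomputes to an identical value, and the output ends up unchanged.

Initial pass — values computed on the first demand:
  driver.gen = neg(6) = -6
  east.gen = mul(-6, -6) = 36
  patch.gen = lenl([3, -7]) = 2
  shard.gen = headl([3, -7]) = 3
  trace.gen = max2(3, 2) = 3
  export.gen = min2(36, 3) = 3
  index.gen = add(3, 3) = 6
  bundle.gen = max2(6, 3) = 6

Second demand — change propagation:
  driver.gen: re-runs because filter.txt 6->-7; new result 7.
  east.gen: re-runs because driver.gen -6->7; driver.gen -6->7; new result 49.
  export.gen: re-runs because east.gen 36->49; new result 3 (unchanged).
  bundle.gen: re-examined; everything it read last time is the same (index.gen unchanged, export.gen unchanged) — cache 6 kept, no run.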